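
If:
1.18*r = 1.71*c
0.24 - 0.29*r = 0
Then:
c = 0.57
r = 0.83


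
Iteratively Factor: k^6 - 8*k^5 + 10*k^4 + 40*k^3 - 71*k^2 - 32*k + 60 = (k - 3)*(k^5 - 5*k^4 - 5*k^3 + 25*k^2 + 4*k - 20) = (k - 3)*(k + 1)*(k^4 - 6*k^3 + k^2 + 24*k - 20) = (k - 3)*(k + 1)*(k + 2)*(k^3 - 8*k^2 + 17*k - 10) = (k - 3)*(k - 2)*(k + 1)*(k + 2)*(k^2 - 6*k + 5) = (k - 5)*(k - 3)*(k - 2)*(k + 1)*(k + 2)*(k - 1)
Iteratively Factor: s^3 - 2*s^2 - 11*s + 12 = (s - 4)*(s^2 + 2*s - 3) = (s - 4)*(s + 3)*(s - 1)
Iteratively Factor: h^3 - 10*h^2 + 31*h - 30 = (h - 3)*(h^2 - 7*h + 10) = (h - 5)*(h - 3)*(h - 2)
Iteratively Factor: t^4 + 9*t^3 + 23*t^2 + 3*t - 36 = (t + 3)*(t^3 + 6*t^2 + 5*t - 12) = (t - 1)*(t + 3)*(t^2 + 7*t + 12) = (t - 1)*(t + 3)*(t + 4)*(t + 3)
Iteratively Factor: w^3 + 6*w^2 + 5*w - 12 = (w + 4)*(w^2 + 2*w - 3) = (w + 3)*(w + 4)*(w - 1)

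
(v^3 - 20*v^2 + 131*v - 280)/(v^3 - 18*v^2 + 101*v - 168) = (v - 5)/(v - 3)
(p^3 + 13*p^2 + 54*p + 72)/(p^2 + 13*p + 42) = (p^2 + 7*p + 12)/(p + 7)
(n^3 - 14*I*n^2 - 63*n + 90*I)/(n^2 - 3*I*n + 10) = (n^2 - 9*I*n - 18)/(n + 2*I)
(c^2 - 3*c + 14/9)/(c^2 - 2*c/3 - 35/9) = (3*c - 2)/(3*c + 5)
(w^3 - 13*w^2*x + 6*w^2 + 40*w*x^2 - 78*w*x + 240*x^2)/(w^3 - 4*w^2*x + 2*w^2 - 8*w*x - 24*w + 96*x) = (-w^2 + 13*w*x - 40*x^2)/(-w^2 + 4*w*x + 4*w - 16*x)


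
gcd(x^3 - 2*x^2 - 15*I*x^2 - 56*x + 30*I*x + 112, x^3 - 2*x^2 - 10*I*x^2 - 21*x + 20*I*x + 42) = x^2 + x*(-2 - 7*I) + 14*I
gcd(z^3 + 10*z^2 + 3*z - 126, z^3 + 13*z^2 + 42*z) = z^2 + 13*z + 42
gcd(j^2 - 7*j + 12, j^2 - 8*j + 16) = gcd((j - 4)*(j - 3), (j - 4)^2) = j - 4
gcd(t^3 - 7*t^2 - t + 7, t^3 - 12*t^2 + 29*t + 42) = t^2 - 6*t - 7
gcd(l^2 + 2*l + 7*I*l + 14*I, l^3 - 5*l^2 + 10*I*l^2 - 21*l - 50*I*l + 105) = l + 7*I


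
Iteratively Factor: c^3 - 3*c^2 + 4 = (c - 2)*(c^2 - c - 2) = (c - 2)*(c + 1)*(c - 2)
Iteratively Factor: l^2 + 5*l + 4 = (l + 1)*(l + 4)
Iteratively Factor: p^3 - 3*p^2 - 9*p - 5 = (p + 1)*(p^2 - 4*p - 5) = (p + 1)^2*(p - 5)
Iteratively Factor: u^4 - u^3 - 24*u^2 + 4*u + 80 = (u + 4)*(u^3 - 5*u^2 - 4*u + 20) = (u - 5)*(u + 4)*(u^2 - 4) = (u - 5)*(u + 2)*(u + 4)*(u - 2)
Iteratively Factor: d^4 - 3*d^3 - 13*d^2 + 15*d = (d)*(d^3 - 3*d^2 - 13*d + 15) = d*(d - 5)*(d^2 + 2*d - 3) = d*(d - 5)*(d - 1)*(d + 3)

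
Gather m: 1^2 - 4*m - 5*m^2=-5*m^2 - 4*m + 1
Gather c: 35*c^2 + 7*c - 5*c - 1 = 35*c^2 + 2*c - 1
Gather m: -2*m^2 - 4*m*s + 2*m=-2*m^2 + m*(2 - 4*s)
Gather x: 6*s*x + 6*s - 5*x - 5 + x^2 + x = 6*s + x^2 + x*(6*s - 4) - 5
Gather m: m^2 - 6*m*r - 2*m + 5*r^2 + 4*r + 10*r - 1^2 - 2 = m^2 + m*(-6*r - 2) + 5*r^2 + 14*r - 3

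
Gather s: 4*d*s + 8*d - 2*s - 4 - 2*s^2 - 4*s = 8*d - 2*s^2 + s*(4*d - 6) - 4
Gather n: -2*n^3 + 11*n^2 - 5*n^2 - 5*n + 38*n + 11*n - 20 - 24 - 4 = -2*n^3 + 6*n^2 + 44*n - 48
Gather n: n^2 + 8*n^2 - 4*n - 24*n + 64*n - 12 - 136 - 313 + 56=9*n^2 + 36*n - 405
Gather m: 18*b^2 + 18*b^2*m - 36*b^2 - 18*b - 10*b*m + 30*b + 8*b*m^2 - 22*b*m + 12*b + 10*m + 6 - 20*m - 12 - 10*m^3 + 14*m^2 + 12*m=-18*b^2 + 24*b - 10*m^3 + m^2*(8*b + 14) + m*(18*b^2 - 32*b + 2) - 6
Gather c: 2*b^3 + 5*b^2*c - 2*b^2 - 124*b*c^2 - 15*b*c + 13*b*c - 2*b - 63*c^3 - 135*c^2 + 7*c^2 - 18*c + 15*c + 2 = 2*b^3 - 2*b^2 - 2*b - 63*c^3 + c^2*(-124*b - 128) + c*(5*b^2 - 2*b - 3) + 2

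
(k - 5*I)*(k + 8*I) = k^2 + 3*I*k + 40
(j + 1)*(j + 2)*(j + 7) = j^3 + 10*j^2 + 23*j + 14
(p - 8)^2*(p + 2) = p^3 - 14*p^2 + 32*p + 128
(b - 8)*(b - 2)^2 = b^3 - 12*b^2 + 36*b - 32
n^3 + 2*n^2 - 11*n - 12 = (n - 3)*(n + 1)*(n + 4)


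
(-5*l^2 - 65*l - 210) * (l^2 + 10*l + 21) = -5*l^4 - 115*l^3 - 965*l^2 - 3465*l - 4410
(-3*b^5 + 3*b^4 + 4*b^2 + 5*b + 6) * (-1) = 3*b^5 - 3*b^4 - 4*b^2 - 5*b - 6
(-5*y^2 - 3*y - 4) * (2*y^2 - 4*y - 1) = -10*y^4 + 14*y^3 + 9*y^2 + 19*y + 4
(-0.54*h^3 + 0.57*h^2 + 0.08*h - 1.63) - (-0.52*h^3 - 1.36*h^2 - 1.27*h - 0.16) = -0.02*h^3 + 1.93*h^2 + 1.35*h - 1.47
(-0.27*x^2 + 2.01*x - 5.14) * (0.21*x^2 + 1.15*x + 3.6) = -0.0567*x^4 + 0.1116*x^3 + 0.2601*x^2 + 1.325*x - 18.504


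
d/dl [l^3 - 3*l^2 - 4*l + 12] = 3*l^2 - 6*l - 4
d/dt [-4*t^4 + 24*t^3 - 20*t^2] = 8*t*(-2*t^2 + 9*t - 5)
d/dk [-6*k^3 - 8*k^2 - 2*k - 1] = -18*k^2 - 16*k - 2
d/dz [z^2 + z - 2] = 2*z + 1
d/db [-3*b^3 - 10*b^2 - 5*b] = -9*b^2 - 20*b - 5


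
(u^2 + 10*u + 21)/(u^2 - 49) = (u + 3)/(u - 7)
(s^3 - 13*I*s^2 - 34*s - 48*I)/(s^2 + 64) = (s^2 - 5*I*s + 6)/(s + 8*I)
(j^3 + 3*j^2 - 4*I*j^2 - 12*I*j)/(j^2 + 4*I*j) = (j^2 + j*(3 - 4*I) - 12*I)/(j + 4*I)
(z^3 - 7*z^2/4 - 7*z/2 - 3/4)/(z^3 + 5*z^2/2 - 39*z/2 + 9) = (4*z^2 + 5*z + 1)/(2*(2*z^2 + 11*z - 6))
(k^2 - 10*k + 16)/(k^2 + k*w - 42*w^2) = (k^2 - 10*k + 16)/(k^2 + k*w - 42*w^2)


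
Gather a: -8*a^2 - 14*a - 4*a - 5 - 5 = -8*a^2 - 18*a - 10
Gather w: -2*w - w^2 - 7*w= -w^2 - 9*w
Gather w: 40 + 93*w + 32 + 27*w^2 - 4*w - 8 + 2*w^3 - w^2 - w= 2*w^3 + 26*w^2 + 88*w + 64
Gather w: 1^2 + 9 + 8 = 18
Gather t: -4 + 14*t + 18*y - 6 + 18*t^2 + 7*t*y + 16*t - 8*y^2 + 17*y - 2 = 18*t^2 + t*(7*y + 30) - 8*y^2 + 35*y - 12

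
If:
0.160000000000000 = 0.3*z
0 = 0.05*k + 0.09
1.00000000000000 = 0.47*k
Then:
No Solution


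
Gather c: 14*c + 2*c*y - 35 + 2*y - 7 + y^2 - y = c*(2*y + 14) + y^2 + y - 42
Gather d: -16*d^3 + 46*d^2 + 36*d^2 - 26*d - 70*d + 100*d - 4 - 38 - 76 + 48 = -16*d^3 + 82*d^2 + 4*d - 70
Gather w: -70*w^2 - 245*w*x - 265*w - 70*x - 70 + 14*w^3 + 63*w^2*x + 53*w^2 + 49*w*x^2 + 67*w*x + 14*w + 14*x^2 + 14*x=14*w^3 + w^2*(63*x - 17) + w*(49*x^2 - 178*x - 251) + 14*x^2 - 56*x - 70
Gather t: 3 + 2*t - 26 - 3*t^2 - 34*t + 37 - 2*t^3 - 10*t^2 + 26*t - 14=-2*t^3 - 13*t^2 - 6*t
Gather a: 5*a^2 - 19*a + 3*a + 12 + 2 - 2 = 5*a^2 - 16*a + 12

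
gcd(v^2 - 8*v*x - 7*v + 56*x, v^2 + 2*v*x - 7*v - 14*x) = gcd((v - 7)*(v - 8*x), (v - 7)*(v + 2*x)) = v - 7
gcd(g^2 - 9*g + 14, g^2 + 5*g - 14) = g - 2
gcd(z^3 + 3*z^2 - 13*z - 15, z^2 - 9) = z - 3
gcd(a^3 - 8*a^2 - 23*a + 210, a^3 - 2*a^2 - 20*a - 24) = a - 6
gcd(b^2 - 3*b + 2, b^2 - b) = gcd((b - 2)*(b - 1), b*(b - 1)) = b - 1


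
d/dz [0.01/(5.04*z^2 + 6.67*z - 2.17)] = (-0.1008*z - 0.0667)/(5.04*z^2 + 6.67*z - 2.17)^2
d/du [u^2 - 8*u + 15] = 2*u - 8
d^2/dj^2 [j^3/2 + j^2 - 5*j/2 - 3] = 3*j + 2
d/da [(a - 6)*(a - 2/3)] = 2*a - 20/3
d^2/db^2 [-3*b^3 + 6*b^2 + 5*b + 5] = 12 - 18*b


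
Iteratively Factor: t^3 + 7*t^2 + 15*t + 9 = (t + 3)*(t^2 + 4*t + 3) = (t + 3)^2*(t + 1)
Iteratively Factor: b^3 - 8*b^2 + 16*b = (b)*(b^2 - 8*b + 16) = b*(b - 4)*(b - 4)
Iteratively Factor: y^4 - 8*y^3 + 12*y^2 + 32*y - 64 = (y - 2)*(y^3 - 6*y^2 + 32) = (y - 4)*(y - 2)*(y^2 - 2*y - 8) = (y - 4)^2*(y - 2)*(y + 2)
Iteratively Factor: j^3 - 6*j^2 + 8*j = (j - 2)*(j^2 - 4*j) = (j - 4)*(j - 2)*(j)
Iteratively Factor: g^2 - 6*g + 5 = (g - 5)*(g - 1)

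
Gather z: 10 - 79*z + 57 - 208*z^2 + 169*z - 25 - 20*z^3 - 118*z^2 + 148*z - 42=-20*z^3 - 326*z^2 + 238*z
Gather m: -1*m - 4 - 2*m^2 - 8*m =-2*m^2 - 9*m - 4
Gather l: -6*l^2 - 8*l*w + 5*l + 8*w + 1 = -6*l^2 + l*(5 - 8*w) + 8*w + 1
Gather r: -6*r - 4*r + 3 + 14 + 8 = 25 - 10*r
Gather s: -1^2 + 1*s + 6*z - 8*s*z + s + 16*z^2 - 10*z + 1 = s*(2 - 8*z) + 16*z^2 - 4*z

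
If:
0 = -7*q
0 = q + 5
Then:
No Solution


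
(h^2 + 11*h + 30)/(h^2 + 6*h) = (h + 5)/h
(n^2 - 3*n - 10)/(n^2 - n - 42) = (-n^2 + 3*n + 10)/(-n^2 + n + 42)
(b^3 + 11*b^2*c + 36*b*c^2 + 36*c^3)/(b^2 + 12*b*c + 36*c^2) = (b^2 + 5*b*c + 6*c^2)/(b + 6*c)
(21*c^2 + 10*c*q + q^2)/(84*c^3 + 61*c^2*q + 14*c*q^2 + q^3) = 1/(4*c + q)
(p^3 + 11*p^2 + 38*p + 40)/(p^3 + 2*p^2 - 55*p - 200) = (p^2 + 6*p + 8)/(p^2 - 3*p - 40)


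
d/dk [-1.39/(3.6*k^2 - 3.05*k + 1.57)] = (10.008*k - 4.2395)/(3.6*k^2 - 3.05*k + 1.57)^2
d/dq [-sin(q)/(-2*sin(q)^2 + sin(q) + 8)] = (cos(2*q) - 9)*cos(q)/(sin(q) + cos(2*q) + 7)^2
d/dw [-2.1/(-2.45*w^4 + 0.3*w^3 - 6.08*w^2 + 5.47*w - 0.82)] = (-20.58*w^3 + 1.89*w^2 - 25.536*w + 11.487)/(2.45*w^4 - 0.3*w^3 + 6.08*w^2 - 5.47*w + 0.82)^2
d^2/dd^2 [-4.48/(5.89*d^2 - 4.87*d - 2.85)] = (-310.841216*d^2 + 257.011328*d + 4.48*(11.78*d - 4.87)*(23.56*d - 9.74) + 150.40704)/(-5.89*d^2 + 4.87*d + 2.85)^3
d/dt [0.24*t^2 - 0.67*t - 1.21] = 0.48*t - 0.67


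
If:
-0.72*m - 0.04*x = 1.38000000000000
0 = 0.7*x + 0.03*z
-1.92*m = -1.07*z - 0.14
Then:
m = -1.93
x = 0.15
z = -3.59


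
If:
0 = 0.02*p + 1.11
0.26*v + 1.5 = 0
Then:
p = -55.50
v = -5.77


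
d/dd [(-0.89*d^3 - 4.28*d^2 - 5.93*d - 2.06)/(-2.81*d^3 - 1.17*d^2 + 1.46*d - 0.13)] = (-10.9855*d^4 - 35.9254*d^3 - 30.2056*d^2 - 3.7076*d + 3.7785)/(7.8961*d^6 + 6.5754*d^5 - 6.8363*d^4 - 2.6858*d^3 + 2.4358*d^2 - 0.3796*d + 0.0169)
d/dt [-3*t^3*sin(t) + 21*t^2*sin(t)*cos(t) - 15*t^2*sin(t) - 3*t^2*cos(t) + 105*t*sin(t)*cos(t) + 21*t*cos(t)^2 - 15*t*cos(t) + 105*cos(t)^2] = -3*t^3*cos(t) - 6*t^2*sin(t) - 15*t^2*cos(t) + 21*t^2*cos(2*t) - 15*t*sin(t) - 6*t*cos(t) + 105*t*cos(2*t) - 105*sin(2*t)/2 - 15*cos(t) + 21*cos(2*t)/2 + 21/2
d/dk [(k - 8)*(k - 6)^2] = (k - 6)*(3*k - 22)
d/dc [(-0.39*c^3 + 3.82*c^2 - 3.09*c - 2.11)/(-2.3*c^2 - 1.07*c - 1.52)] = (0.897*c^4 + 0.834599999999998*c^3 - 9.416*c^2 - 21.3188*c + 2.4391)/(5.29*c^4 + 4.922*c^3 + 8.1369*c^2 + 3.2528*c + 2.3104)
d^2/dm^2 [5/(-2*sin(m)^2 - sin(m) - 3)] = 5*(16*sin(m)^4 + 6*sin(m)^3 - 47*sin(m)^2 - 15*sin(m) + 10)/(sin(m) - cos(2*m) + 4)^3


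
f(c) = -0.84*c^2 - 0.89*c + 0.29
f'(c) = -1.68*c - 0.89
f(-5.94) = -24.06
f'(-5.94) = 9.09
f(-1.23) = 0.11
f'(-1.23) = 1.18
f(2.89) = -9.30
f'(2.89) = -5.75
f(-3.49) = -6.84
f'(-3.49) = 4.97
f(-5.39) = -19.32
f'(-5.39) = 8.17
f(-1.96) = -1.19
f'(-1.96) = 2.40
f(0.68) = -0.70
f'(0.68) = -2.03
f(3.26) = -11.54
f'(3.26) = -6.37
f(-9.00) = -59.74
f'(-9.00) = 14.23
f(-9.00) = -59.74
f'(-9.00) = 14.23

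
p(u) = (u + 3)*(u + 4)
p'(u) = 2*u + 7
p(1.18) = 21.65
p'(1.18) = 9.36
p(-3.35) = -0.23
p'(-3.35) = 0.30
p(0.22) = 13.59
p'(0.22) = 7.44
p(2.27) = 33.04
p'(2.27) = 11.54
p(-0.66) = 7.82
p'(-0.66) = 5.68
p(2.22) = 32.47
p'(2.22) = 11.44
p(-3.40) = -0.24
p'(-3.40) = 0.20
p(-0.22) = 10.51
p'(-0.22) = 6.56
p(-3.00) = 0.00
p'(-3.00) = 1.00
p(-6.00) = 6.00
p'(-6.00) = -5.00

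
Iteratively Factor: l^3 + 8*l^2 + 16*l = (l + 4)*(l^2 + 4*l) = l*(l + 4)*(l + 4)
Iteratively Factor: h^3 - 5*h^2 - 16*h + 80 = (h - 5)*(h^2 - 16) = (h - 5)*(h + 4)*(h - 4)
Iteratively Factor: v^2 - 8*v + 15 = (v - 3)*(v - 5)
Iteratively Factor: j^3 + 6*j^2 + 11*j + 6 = (j + 2)*(j^2 + 4*j + 3) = (j + 2)*(j + 3)*(j + 1)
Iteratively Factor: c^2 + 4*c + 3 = (c + 1)*(c + 3)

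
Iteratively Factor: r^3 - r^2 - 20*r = (r - 5)*(r^2 + 4*r) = r*(r - 5)*(r + 4)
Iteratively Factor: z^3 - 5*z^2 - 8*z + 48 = (z - 4)*(z^2 - z - 12) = (z - 4)*(z + 3)*(z - 4)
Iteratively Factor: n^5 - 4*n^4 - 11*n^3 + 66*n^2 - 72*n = (n - 2)*(n^4 - 2*n^3 - 15*n^2 + 36*n) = (n - 3)*(n - 2)*(n^3 + n^2 - 12*n) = n*(n - 3)*(n - 2)*(n^2 + n - 12) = n*(n - 3)^2*(n - 2)*(n + 4)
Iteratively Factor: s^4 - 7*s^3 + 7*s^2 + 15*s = (s - 5)*(s^3 - 2*s^2 - 3*s) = s*(s - 5)*(s^2 - 2*s - 3) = s*(s - 5)*(s + 1)*(s - 3)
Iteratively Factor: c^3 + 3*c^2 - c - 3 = (c + 1)*(c^2 + 2*c - 3) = (c + 1)*(c + 3)*(c - 1)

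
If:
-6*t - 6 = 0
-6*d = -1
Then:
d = 1/6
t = -1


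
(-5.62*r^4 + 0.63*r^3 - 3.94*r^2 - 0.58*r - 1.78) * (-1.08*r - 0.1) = 6.0696*r^5 - 0.1184*r^4 + 4.1922*r^3 + 1.0204*r^2 + 1.9804*r + 0.178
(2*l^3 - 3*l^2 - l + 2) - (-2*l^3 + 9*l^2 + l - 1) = 4*l^3 - 12*l^2 - 2*l + 3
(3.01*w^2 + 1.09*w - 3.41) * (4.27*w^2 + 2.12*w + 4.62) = 12.8527*w^4 + 11.0355*w^3 + 1.6563*w^2 - 2.1934*w - 15.7542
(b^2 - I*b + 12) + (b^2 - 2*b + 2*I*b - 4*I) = 2*b^2 - 2*b + I*b + 12 - 4*I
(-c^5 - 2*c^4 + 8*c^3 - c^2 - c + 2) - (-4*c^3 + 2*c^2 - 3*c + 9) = -c^5 - 2*c^4 + 12*c^3 - 3*c^2 + 2*c - 7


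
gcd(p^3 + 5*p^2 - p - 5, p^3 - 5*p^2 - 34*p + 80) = p + 5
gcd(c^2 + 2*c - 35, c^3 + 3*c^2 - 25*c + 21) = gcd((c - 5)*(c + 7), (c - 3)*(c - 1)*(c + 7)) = c + 7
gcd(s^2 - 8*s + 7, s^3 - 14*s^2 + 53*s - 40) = s - 1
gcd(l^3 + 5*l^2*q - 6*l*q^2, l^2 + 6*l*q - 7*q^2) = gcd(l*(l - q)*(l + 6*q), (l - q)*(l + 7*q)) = -l + q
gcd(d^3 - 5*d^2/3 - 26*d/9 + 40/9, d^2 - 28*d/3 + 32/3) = d - 4/3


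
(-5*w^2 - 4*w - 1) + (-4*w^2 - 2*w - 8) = -9*w^2 - 6*w - 9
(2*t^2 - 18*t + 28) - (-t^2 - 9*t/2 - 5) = 3*t^2 - 27*t/2 + 33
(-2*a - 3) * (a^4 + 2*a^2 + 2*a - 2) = -2*a^5 - 3*a^4 - 4*a^3 - 10*a^2 - 2*a + 6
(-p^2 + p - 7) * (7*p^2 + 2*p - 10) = -7*p^4 + 5*p^3 - 37*p^2 - 24*p + 70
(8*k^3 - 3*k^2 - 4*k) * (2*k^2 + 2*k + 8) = 16*k^5 + 10*k^4 + 50*k^3 - 32*k^2 - 32*k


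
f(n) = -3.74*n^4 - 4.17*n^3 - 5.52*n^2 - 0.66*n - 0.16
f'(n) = -14.96*n^3 - 12.51*n^2 - 11.04*n - 0.66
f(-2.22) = -71.12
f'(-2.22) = 125.87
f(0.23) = -0.67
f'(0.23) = -4.04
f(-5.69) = -3327.24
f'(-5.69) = 2413.06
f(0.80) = -7.89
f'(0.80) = -25.16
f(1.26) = -27.52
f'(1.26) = -64.36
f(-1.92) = -40.55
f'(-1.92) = 80.31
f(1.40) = -37.71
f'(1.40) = -81.69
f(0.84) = -8.94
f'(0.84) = -27.63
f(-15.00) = -176496.01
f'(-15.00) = 47840.19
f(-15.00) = -176496.01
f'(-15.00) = 47840.19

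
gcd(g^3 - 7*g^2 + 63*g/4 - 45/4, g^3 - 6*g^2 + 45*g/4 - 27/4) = g^2 - 9*g/2 + 9/2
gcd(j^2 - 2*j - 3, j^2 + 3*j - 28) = 1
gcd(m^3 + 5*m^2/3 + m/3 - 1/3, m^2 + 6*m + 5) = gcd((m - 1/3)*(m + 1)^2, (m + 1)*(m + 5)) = m + 1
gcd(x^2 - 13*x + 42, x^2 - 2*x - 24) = x - 6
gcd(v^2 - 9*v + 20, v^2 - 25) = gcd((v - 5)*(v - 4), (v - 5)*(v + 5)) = v - 5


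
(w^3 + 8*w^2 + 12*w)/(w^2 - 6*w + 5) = w*(w^2 + 8*w + 12)/(w^2 - 6*w + 5)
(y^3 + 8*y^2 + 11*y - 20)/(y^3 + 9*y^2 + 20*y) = (y - 1)/y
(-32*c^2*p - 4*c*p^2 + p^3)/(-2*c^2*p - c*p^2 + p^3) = (32*c^2 + 4*c*p - p^2)/(2*c^2 + c*p - p^2)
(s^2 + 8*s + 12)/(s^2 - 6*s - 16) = (s + 6)/(s - 8)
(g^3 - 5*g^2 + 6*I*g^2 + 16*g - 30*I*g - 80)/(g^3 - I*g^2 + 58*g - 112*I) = (g - 5)/(g - 7*I)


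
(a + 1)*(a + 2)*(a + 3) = a^3 + 6*a^2 + 11*a + 6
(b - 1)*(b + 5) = b^2 + 4*b - 5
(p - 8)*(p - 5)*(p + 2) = p^3 - 11*p^2 + 14*p + 80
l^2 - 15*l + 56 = (l - 8)*(l - 7)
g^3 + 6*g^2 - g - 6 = (g - 1)*(g + 1)*(g + 6)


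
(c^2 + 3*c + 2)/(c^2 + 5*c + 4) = (c + 2)/(c + 4)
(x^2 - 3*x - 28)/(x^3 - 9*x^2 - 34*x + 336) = (x + 4)/(x^2 - 2*x - 48)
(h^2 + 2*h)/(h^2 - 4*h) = (h + 2)/(h - 4)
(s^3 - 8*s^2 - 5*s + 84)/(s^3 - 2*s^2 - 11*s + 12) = (s - 7)/(s - 1)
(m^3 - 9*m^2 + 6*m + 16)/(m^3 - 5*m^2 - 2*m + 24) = (m^3 - 9*m^2 + 6*m + 16)/(m^3 - 5*m^2 - 2*m + 24)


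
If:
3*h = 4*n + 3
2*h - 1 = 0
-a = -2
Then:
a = 2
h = 1/2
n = -3/8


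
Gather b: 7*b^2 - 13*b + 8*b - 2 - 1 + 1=7*b^2 - 5*b - 2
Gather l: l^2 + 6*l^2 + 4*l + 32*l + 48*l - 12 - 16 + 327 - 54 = 7*l^2 + 84*l + 245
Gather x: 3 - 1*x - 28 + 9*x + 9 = 8*x - 16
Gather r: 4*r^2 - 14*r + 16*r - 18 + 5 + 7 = 4*r^2 + 2*r - 6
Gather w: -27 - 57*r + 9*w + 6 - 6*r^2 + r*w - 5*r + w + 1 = -6*r^2 - 62*r + w*(r + 10) - 20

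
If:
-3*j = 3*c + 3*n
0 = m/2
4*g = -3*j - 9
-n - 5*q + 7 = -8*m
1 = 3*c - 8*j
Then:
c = 40*q/11 - 5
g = -45*q/44 - 3/4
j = 15*q/11 - 2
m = 0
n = 7 - 5*q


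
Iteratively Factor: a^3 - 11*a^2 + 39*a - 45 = (a - 5)*(a^2 - 6*a + 9) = (a - 5)*(a - 3)*(a - 3)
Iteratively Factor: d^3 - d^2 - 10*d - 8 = (d + 1)*(d^2 - 2*d - 8) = (d - 4)*(d + 1)*(d + 2)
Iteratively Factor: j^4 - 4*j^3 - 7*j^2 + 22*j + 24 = (j - 3)*(j^3 - j^2 - 10*j - 8) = (j - 4)*(j - 3)*(j^2 + 3*j + 2) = (j - 4)*(j - 3)*(j + 1)*(j + 2)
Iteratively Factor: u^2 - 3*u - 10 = (u - 5)*(u + 2)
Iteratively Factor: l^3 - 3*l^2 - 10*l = (l)*(l^2 - 3*l - 10) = l*(l - 5)*(l + 2)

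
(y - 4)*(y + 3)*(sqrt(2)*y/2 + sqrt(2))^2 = y^4/2 + 3*y^3/2 - 6*y^2 - 26*y - 24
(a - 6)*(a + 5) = a^2 - a - 30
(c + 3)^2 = c^2 + 6*c + 9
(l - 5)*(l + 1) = l^2 - 4*l - 5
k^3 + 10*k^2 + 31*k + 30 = (k + 2)*(k + 3)*(k + 5)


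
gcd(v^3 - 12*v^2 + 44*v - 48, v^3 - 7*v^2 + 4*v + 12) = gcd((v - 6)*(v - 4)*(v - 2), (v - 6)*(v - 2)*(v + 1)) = v^2 - 8*v + 12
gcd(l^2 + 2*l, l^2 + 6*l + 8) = l + 2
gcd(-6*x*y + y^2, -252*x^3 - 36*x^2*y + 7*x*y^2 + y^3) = 6*x - y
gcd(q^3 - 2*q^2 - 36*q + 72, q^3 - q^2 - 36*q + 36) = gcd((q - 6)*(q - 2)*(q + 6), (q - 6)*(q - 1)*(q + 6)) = q^2 - 36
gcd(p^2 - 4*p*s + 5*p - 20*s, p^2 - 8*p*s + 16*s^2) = p - 4*s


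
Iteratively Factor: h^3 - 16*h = (h - 4)*(h^2 + 4*h) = h*(h - 4)*(h + 4)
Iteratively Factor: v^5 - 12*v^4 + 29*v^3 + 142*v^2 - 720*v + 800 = (v - 5)*(v^4 - 7*v^3 - 6*v^2 + 112*v - 160) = (v - 5)*(v - 2)*(v^3 - 5*v^2 - 16*v + 80) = (v - 5)*(v - 2)*(v + 4)*(v^2 - 9*v + 20) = (v - 5)*(v - 4)*(v - 2)*(v + 4)*(v - 5)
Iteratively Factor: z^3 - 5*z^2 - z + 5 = (z - 5)*(z^2 - 1) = (z - 5)*(z - 1)*(z + 1)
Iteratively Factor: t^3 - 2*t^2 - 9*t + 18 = (t - 3)*(t^2 + t - 6) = (t - 3)*(t + 3)*(t - 2)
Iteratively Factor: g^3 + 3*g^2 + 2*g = (g + 2)*(g^2 + g) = (g + 1)*(g + 2)*(g)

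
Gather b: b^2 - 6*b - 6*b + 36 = b^2 - 12*b + 36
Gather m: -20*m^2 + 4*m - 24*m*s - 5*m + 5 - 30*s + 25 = -20*m^2 + m*(-24*s - 1) - 30*s + 30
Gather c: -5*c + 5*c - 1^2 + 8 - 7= 0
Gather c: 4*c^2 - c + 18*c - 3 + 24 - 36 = 4*c^2 + 17*c - 15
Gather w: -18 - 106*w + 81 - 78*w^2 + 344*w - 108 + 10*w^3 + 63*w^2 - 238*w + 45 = 10*w^3 - 15*w^2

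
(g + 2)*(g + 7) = g^2 + 9*g + 14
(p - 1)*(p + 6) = p^2 + 5*p - 6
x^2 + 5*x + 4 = (x + 1)*(x + 4)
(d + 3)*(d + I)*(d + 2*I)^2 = d^4 + 3*d^3 + 5*I*d^3 - 8*d^2 + 15*I*d^2 - 24*d - 4*I*d - 12*I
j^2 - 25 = (j - 5)*(j + 5)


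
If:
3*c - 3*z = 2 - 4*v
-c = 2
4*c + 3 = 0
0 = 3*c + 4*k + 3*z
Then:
No Solution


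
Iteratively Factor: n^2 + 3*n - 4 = (n - 1)*(n + 4)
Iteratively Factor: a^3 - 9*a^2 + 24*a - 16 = (a - 4)*(a^2 - 5*a + 4) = (a - 4)^2*(a - 1)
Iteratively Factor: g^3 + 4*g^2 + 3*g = (g + 1)*(g^2 + 3*g) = g*(g + 1)*(g + 3)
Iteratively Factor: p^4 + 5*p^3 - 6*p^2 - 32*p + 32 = (p + 4)*(p^3 + p^2 - 10*p + 8) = (p - 1)*(p + 4)*(p^2 + 2*p - 8) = (p - 1)*(p + 4)^2*(p - 2)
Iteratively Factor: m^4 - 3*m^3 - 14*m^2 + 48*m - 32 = (m - 1)*(m^3 - 2*m^2 - 16*m + 32) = (m - 1)*(m + 4)*(m^2 - 6*m + 8) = (m - 4)*(m - 1)*(m + 4)*(m - 2)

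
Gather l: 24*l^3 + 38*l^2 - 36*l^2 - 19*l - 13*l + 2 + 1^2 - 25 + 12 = 24*l^3 + 2*l^2 - 32*l - 10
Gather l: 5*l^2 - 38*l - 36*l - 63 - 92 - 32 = 5*l^2 - 74*l - 187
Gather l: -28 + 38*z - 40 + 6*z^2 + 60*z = 6*z^2 + 98*z - 68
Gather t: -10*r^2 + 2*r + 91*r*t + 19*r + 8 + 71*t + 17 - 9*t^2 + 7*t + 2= -10*r^2 + 21*r - 9*t^2 + t*(91*r + 78) + 27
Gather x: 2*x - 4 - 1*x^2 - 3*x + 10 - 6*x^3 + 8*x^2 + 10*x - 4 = -6*x^3 + 7*x^2 + 9*x + 2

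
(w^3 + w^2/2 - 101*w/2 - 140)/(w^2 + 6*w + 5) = (w^2 - 9*w/2 - 28)/(w + 1)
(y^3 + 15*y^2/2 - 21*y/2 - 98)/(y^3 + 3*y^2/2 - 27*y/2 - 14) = (y + 7)/(y + 1)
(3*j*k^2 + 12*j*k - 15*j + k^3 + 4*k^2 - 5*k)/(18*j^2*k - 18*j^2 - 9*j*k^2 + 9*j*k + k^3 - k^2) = (3*j*k + 15*j + k^2 + 5*k)/(18*j^2 - 9*j*k + k^2)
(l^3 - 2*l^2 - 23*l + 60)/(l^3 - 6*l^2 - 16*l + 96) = (l^2 + 2*l - 15)/(l^2 - 2*l - 24)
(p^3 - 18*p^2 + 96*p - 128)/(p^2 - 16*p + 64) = p - 2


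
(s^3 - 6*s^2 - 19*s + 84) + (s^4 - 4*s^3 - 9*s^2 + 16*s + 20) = s^4 - 3*s^3 - 15*s^2 - 3*s + 104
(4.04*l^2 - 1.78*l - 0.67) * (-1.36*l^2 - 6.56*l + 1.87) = -5.4944*l^4 - 24.0816*l^3 + 20.1428*l^2 + 1.0666*l - 1.2529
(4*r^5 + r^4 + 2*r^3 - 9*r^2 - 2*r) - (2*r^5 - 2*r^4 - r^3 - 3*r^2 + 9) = 2*r^5 + 3*r^4 + 3*r^3 - 6*r^2 - 2*r - 9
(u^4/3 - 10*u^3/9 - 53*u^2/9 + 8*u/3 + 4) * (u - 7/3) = u^5/3 - 17*u^4/9 - 89*u^3/27 + 443*u^2/27 - 20*u/9 - 28/3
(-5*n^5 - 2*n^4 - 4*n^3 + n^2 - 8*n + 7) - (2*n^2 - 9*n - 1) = -5*n^5 - 2*n^4 - 4*n^3 - n^2 + n + 8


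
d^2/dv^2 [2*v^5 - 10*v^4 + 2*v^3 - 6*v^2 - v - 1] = 40*v^3 - 120*v^2 + 12*v - 12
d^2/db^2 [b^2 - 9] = 2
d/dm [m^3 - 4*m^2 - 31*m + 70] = 3*m^2 - 8*m - 31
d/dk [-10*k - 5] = -10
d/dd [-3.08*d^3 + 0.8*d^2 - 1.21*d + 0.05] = -9.24*d^2 + 1.6*d - 1.21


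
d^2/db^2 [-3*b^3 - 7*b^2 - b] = -18*b - 14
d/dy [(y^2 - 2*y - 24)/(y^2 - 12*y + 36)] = -10/(y^2 - 12*y + 36)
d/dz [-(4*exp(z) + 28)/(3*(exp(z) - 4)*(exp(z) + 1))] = 4*(exp(2*z) + 14*exp(z) - 17)*exp(z)/(3*(exp(4*z) - 6*exp(3*z) + exp(2*z) + 24*exp(z) + 16))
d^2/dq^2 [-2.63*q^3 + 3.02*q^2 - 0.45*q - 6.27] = 6.04 - 15.78*q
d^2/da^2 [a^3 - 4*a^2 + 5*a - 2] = 6*a - 8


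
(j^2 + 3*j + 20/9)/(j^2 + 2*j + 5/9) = (3*j + 4)/(3*j + 1)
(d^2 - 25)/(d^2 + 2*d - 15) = (d - 5)/(d - 3)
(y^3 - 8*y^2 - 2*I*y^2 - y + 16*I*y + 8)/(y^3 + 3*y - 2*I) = (y - 8)/(y + 2*I)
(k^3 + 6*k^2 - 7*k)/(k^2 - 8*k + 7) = k*(k + 7)/(k - 7)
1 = 1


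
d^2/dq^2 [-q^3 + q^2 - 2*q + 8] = 2 - 6*q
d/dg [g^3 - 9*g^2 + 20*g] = 3*g^2 - 18*g + 20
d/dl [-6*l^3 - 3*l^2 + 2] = 6*l*(-3*l - 1)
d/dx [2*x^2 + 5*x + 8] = 4*x + 5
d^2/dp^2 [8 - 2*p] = 0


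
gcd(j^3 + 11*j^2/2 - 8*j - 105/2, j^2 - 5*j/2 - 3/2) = j - 3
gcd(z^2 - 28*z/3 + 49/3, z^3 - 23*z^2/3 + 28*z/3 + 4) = 1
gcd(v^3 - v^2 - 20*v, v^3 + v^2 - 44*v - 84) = 1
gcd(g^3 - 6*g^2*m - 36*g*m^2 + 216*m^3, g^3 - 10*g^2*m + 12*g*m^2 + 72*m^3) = g^2 - 12*g*m + 36*m^2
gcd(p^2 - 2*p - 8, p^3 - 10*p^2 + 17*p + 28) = p - 4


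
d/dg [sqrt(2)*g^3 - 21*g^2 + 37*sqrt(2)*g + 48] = 3*sqrt(2)*g^2 - 42*g + 37*sqrt(2)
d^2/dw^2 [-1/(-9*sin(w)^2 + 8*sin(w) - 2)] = 2*(-162*sin(w)^4 + 108*sin(w)^3 + 247*sin(w)^2 - 224*sin(w) + 46)/(9*sin(w)^2 - 8*sin(w) + 2)^3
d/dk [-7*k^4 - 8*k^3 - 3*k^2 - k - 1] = -28*k^3 - 24*k^2 - 6*k - 1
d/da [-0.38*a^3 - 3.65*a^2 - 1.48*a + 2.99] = -1.14*a^2 - 7.3*a - 1.48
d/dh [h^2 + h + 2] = 2*h + 1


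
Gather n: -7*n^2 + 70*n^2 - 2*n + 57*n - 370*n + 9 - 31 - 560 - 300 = 63*n^2 - 315*n - 882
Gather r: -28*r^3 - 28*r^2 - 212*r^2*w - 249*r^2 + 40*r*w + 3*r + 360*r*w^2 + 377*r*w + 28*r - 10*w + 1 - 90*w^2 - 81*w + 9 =-28*r^3 + r^2*(-212*w - 277) + r*(360*w^2 + 417*w + 31) - 90*w^2 - 91*w + 10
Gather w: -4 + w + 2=w - 2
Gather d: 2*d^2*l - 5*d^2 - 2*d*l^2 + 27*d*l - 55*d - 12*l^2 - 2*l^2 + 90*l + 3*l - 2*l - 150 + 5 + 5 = d^2*(2*l - 5) + d*(-2*l^2 + 27*l - 55) - 14*l^2 + 91*l - 140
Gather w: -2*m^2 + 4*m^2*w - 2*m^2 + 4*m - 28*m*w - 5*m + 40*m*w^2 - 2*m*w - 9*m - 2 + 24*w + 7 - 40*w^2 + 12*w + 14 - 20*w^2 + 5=-4*m^2 - 10*m + w^2*(40*m - 60) + w*(4*m^2 - 30*m + 36) + 24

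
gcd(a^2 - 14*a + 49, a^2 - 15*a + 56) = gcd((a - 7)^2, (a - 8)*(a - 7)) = a - 7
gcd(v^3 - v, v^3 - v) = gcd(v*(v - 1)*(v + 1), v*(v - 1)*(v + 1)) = v^3 - v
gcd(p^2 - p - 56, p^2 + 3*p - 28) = p + 7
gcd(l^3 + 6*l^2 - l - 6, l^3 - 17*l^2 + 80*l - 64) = l - 1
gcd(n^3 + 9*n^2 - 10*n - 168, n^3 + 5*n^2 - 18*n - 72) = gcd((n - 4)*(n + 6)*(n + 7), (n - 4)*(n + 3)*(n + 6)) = n^2 + 2*n - 24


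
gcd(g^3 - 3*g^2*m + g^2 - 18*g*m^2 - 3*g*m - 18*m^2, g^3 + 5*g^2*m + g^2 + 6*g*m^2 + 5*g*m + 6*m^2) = g^2 + 3*g*m + g + 3*m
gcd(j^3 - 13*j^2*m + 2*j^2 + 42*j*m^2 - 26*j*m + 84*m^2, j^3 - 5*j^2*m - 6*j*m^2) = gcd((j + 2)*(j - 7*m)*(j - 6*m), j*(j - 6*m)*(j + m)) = j - 6*m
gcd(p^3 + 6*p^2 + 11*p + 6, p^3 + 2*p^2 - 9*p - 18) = p^2 + 5*p + 6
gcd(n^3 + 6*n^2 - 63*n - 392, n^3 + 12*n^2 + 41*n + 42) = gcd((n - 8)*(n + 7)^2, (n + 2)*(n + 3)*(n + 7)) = n + 7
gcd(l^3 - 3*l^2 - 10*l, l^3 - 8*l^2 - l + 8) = 1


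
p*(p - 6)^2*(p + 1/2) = p^4 - 23*p^3/2 + 30*p^2 + 18*p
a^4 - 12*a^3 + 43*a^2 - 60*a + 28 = (a - 7)*(a - 2)^2*(a - 1)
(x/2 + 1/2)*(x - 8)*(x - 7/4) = x^3/2 - 35*x^2/8 + 17*x/8 + 7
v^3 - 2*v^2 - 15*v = v*(v - 5)*(v + 3)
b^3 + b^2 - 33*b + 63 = (b - 3)^2*(b + 7)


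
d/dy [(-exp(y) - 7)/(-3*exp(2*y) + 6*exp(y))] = (-exp(2*y) - 14*exp(y) + 14)*exp(-y)/(3*(exp(2*y) - 4*exp(y) + 4))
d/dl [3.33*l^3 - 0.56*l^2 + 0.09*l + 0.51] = 9.99*l^2 - 1.12*l + 0.09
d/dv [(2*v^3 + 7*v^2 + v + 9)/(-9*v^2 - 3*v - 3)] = 2*(-3*v^4 - 2*v^3 - 5*v^2 + 20*v + 4)/(3*(9*v^4 + 6*v^3 + 7*v^2 + 2*v + 1))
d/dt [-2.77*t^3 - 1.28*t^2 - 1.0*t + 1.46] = -8.31*t^2 - 2.56*t - 1.0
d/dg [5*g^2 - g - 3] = 10*g - 1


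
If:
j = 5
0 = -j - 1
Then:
No Solution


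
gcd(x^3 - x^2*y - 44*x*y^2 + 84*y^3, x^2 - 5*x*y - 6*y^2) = x - 6*y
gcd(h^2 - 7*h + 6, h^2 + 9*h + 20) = 1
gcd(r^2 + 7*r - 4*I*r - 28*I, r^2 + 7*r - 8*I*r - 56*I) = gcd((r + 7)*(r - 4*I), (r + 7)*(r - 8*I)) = r + 7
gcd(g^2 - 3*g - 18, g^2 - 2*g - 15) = g + 3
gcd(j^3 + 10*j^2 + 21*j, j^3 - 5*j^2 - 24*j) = j^2 + 3*j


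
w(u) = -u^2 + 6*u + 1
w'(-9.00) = 24.00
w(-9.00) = -134.00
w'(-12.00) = 30.00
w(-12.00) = -215.00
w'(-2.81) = 11.62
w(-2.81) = -23.76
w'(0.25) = 5.50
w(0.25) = 2.44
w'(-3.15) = 12.30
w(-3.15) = -27.82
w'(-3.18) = 12.36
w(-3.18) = -28.19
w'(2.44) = 1.12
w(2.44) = 9.69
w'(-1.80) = 9.60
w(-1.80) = -13.04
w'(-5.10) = 16.20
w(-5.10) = -55.61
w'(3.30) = -0.60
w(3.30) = 9.91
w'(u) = 6 - 2*u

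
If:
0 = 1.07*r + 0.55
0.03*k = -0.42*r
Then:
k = 7.20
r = -0.51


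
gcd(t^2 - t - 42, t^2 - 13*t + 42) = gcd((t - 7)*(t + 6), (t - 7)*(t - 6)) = t - 7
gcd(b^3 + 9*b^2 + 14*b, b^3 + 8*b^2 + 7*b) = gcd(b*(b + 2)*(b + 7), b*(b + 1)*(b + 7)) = b^2 + 7*b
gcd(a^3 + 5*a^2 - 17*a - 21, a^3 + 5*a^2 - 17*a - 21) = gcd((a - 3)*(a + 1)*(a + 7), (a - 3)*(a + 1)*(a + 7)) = a^3 + 5*a^2 - 17*a - 21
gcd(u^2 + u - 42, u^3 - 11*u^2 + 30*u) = u - 6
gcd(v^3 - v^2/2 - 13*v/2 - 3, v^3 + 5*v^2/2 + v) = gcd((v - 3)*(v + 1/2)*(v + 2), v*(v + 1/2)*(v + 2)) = v^2 + 5*v/2 + 1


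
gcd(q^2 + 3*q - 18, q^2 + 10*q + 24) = q + 6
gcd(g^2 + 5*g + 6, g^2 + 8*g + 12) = g + 2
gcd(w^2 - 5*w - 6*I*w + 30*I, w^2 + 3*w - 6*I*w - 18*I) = w - 6*I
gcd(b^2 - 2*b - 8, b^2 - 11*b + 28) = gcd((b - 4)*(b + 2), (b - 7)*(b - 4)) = b - 4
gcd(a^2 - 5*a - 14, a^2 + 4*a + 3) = 1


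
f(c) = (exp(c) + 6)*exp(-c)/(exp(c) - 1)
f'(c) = -(exp(c) + 6)*exp(-c)/(exp(c) - 1) + 1/(exp(c) - 1) - (exp(c) + 6)/(exp(c) - 1)^2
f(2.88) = 0.08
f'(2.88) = -0.10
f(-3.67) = -242.69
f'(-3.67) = 235.32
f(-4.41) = -500.70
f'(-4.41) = 493.53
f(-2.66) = -93.30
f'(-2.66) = 85.21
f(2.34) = 0.17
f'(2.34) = -0.25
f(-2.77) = -103.22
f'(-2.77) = 95.25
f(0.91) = 2.30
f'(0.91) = -5.48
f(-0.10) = -80.19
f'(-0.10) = -692.79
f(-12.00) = -976535.75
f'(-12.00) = 976528.75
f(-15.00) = -19614111.23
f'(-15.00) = 19614104.23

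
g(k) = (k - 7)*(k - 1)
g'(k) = 2*k - 8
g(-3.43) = 46.20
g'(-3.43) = -14.86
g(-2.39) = 31.83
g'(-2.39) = -12.78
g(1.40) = -2.24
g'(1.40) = -5.20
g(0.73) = 1.69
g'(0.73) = -6.54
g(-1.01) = 16.10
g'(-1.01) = -10.02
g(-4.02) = 55.32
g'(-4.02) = -16.04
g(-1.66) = 23.04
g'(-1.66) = -11.32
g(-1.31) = 19.20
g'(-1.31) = -10.62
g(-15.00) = 352.00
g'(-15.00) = -38.00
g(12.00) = 55.00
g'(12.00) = 16.00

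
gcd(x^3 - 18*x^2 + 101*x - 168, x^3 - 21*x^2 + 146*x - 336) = x^2 - 15*x + 56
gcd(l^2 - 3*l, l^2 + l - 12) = l - 3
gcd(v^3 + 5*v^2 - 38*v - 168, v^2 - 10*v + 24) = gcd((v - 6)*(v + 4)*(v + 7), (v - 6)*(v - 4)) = v - 6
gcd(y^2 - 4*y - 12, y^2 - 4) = y + 2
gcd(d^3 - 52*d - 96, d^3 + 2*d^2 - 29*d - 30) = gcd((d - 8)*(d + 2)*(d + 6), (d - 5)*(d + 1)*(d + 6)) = d + 6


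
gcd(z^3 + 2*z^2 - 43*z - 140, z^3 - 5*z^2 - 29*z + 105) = z^2 - 2*z - 35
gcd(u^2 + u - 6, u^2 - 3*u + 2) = u - 2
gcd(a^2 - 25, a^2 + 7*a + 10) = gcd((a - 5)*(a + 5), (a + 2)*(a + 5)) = a + 5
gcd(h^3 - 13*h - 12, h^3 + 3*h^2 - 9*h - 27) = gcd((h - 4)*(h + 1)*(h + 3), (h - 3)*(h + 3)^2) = h + 3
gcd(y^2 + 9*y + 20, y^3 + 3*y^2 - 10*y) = y + 5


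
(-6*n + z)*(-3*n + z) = 18*n^2 - 9*n*z + z^2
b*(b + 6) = b^2 + 6*b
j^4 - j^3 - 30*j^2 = j^2*(j - 6)*(j + 5)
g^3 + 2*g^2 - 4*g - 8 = (g - 2)*(g + 2)^2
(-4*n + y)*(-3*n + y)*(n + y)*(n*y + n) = 12*n^4*y + 12*n^4 + 5*n^3*y^2 + 5*n^3*y - 6*n^2*y^3 - 6*n^2*y^2 + n*y^4 + n*y^3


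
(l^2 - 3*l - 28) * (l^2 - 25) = l^4 - 3*l^3 - 53*l^2 + 75*l + 700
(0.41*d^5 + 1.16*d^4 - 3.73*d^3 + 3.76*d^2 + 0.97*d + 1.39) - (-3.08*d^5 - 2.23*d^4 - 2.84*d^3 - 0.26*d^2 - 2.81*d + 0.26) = 3.49*d^5 + 3.39*d^4 - 0.89*d^3 + 4.02*d^2 + 3.78*d + 1.13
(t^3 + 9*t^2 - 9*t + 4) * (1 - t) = -t^4 - 8*t^3 + 18*t^2 - 13*t + 4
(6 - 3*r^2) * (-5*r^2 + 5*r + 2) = 15*r^4 - 15*r^3 - 36*r^2 + 30*r + 12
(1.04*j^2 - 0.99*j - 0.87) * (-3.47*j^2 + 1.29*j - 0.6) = -3.6088*j^4 + 4.7769*j^3 + 1.1178*j^2 - 0.5283*j + 0.522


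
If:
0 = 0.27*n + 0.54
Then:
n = -2.00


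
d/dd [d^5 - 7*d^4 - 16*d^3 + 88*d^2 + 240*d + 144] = 5*d^4 - 28*d^3 - 48*d^2 + 176*d + 240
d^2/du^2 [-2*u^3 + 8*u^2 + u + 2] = 16 - 12*u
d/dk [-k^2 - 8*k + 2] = -2*k - 8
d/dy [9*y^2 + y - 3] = 18*y + 1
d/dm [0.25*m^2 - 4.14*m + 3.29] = 0.5*m - 4.14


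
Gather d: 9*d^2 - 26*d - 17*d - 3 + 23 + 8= 9*d^2 - 43*d + 28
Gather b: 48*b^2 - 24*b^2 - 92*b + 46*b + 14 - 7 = 24*b^2 - 46*b + 7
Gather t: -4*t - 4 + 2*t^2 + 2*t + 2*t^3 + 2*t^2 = 2*t^3 + 4*t^2 - 2*t - 4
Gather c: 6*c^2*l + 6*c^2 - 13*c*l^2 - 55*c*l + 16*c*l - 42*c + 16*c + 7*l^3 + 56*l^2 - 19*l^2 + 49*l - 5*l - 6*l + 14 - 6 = c^2*(6*l + 6) + c*(-13*l^2 - 39*l - 26) + 7*l^3 + 37*l^2 + 38*l + 8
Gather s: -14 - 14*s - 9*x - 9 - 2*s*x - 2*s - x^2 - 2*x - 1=s*(-2*x - 16) - x^2 - 11*x - 24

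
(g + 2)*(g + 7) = g^2 + 9*g + 14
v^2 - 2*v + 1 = (v - 1)^2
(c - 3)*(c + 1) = c^2 - 2*c - 3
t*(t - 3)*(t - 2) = t^3 - 5*t^2 + 6*t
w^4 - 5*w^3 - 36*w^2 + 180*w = w*(w - 6)*(w - 5)*(w + 6)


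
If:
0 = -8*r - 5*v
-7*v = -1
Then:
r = -5/56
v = 1/7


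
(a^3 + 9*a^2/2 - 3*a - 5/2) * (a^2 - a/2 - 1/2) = a^5 + 4*a^4 - 23*a^3/4 - 13*a^2/4 + 11*a/4 + 5/4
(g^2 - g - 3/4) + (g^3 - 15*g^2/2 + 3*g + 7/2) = g^3 - 13*g^2/2 + 2*g + 11/4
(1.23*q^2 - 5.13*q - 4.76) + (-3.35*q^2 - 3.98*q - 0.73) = -2.12*q^2 - 9.11*q - 5.49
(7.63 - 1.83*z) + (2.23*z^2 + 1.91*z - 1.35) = 2.23*z^2 + 0.0799999999999998*z + 6.28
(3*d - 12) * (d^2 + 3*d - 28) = 3*d^3 - 3*d^2 - 120*d + 336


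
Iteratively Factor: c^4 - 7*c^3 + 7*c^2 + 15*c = (c - 5)*(c^3 - 2*c^2 - 3*c) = (c - 5)*(c + 1)*(c^2 - 3*c) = c*(c - 5)*(c + 1)*(c - 3)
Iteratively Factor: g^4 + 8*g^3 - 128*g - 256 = (g + 4)*(g^3 + 4*g^2 - 16*g - 64) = (g + 4)^2*(g^2 - 16) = (g + 4)^3*(g - 4)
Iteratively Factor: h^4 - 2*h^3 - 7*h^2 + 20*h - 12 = (h - 2)*(h^3 - 7*h + 6) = (h - 2)*(h + 3)*(h^2 - 3*h + 2) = (h - 2)*(h - 1)*(h + 3)*(h - 2)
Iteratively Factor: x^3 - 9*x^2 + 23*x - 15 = (x - 1)*(x^2 - 8*x + 15) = (x - 5)*(x - 1)*(x - 3)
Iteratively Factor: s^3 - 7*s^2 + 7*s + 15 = (s - 3)*(s^2 - 4*s - 5) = (s - 5)*(s - 3)*(s + 1)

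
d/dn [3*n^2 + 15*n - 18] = 6*n + 15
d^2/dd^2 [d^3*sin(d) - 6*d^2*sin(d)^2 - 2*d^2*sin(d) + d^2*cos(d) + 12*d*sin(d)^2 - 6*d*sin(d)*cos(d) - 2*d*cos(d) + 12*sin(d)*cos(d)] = -d^3*sin(d) + 2*d^2*sin(d) + 5*d^2*cos(d) - 12*d^2*cos(2*d) + 2*d*sin(d) - 12*d*sin(2*d) - 6*d*cos(d) + 24*d*cos(2*d) + 2*cos(d) - 6*cos(2*d) - 6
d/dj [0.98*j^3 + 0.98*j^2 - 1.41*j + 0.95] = 2.94*j^2 + 1.96*j - 1.41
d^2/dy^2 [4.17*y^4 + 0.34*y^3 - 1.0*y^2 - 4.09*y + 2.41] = 50.04*y^2 + 2.04*y - 2.0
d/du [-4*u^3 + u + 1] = 1 - 12*u^2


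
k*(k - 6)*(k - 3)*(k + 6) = k^4 - 3*k^3 - 36*k^2 + 108*k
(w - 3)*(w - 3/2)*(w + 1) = w^3 - 7*w^2/2 + 9/2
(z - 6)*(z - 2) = z^2 - 8*z + 12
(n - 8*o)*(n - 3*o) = n^2 - 11*n*o + 24*o^2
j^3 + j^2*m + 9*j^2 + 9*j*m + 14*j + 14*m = (j + 2)*(j + 7)*(j + m)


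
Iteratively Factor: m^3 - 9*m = (m - 3)*(m^2 + 3*m) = (m - 3)*(m + 3)*(m)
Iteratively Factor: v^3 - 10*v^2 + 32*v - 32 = (v - 4)*(v^2 - 6*v + 8) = (v - 4)*(v - 2)*(v - 4)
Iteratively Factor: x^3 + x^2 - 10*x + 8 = (x - 1)*(x^2 + 2*x - 8) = (x - 2)*(x - 1)*(x + 4)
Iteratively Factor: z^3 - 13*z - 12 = (z + 1)*(z^2 - z - 12) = (z + 1)*(z + 3)*(z - 4)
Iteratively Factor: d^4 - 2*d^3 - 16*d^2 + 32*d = (d)*(d^3 - 2*d^2 - 16*d + 32) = d*(d - 2)*(d^2 - 16) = d*(d - 4)*(d - 2)*(d + 4)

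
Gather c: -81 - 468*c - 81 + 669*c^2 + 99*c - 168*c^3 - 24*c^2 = -168*c^3 + 645*c^2 - 369*c - 162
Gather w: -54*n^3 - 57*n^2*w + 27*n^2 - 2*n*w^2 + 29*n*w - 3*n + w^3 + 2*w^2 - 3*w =-54*n^3 + 27*n^2 - 3*n + w^3 + w^2*(2 - 2*n) + w*(-57*n^2 + 29*n - 3)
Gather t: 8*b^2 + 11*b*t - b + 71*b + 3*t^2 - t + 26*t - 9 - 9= 8*b^2 + 70*b + 3*t^2 + t*(11*b + 25) - 18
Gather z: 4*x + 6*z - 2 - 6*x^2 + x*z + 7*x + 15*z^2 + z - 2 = -6*x^2 + 11*x + 15*z^2 + z*(x + 7) - 4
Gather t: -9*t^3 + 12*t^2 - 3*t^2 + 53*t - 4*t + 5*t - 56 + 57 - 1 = -9*t^3 + 9*t^2 + 54*t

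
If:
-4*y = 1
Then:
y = -1/4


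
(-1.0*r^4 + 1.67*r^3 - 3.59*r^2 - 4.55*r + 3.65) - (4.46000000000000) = -1.0*r^4 + 1.67*r^3 - 3.59*r^2 - 4.55*r - 0.81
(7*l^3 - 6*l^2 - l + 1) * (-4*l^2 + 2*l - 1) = -28*l^5 + 38*l^4 - 15*l^3 + 3*l - 1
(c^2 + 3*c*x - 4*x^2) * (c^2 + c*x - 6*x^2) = c^4 + 4*c^3*x - 7*c^2*x^2 - 22*c*x^3 + 24*x^4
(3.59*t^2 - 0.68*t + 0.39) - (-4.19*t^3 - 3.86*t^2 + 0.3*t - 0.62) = 4.19*t^3 + 7.45*t^2 - 0.98*t + 1.01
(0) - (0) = 0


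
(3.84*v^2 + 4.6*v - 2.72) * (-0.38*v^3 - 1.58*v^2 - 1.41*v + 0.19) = -1.4592*v^5 - 7.8152*v^4 - 11.6488*v^3 - 1.4588*v^2 + 4.7092*v - 0.5168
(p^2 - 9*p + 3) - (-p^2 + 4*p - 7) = 2*p^2 - 13*p + 10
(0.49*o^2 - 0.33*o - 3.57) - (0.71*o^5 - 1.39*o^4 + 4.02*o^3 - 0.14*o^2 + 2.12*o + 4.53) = -0.71*o^5 + 1.39*o^4 - 4.02*o^3 + 0.63*o^2 - 2.45*o - 8.1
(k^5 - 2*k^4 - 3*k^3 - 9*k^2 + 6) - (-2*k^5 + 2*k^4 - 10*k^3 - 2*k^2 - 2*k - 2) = 3*k^5 - 4*k^4 + 7*k^3 - 7*k^2 + 2*k + 8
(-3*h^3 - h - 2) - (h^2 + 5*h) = -3*h^3 - h^2 - 6*h - 2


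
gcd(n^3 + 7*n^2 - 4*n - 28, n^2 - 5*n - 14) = n + 2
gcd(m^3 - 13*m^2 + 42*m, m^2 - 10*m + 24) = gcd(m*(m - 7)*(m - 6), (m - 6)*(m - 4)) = m - 6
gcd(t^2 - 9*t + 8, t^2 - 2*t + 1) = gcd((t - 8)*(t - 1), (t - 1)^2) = t - 1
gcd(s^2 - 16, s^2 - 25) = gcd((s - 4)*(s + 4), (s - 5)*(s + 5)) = 1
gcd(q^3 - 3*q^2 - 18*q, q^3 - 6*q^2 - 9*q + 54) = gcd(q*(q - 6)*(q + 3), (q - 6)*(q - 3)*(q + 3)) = q^2 - 3*q - 18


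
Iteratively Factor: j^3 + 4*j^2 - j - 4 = (j + 1)*(j^2 + 3*j - 4) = (j + 1)*(j + 4)*(j - 1)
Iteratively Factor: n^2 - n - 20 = (n + 4)*(n - 5)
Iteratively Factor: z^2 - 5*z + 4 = (z - 4)*(z - 1)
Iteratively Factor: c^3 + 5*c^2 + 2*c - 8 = (c + 4)*(c^2 + c - 2) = (c + 2)*(c + 4)*(c - 1)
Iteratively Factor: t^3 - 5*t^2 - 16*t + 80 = (t + 4)*(t^2 - 9*t + 20) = (t - 4)*(t + 4)*(t - 5)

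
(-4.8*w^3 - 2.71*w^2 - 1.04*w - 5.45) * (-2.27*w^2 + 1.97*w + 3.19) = 10.896*w^5 - 3.3043*w^4 - 18.2899*w^3 + 1.6778*w^2 - 14.0541*w - 17.3855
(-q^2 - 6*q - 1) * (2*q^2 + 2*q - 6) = -2*q^4 - 14*q^3 - 8*q^2 + 34*q + 6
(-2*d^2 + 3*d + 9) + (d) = -2*d^2 + 4*d + 9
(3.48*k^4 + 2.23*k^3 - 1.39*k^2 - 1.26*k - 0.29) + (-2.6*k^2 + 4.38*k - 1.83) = 3.48*k^4 + 2.23*k^3 - 3.99*k^2 + 3.12*k - 2.12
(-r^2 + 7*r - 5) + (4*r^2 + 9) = 3*r^2 + 7*r + 4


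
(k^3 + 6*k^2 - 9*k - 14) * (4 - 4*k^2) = -4*k^5 - 24*k^4 + 40*k^3 + 80*k^2 - 36*k - 56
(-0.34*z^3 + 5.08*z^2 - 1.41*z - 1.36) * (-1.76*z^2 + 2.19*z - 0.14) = 0.5984*z^5 - 9.6854*z^4 + 13.6544*z^3 - 1.4055*z^2 - 2.781*z + 0.1904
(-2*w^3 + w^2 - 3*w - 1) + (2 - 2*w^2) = -2*w^3 - w^2 - 3*w + 1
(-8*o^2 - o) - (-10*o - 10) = -8*o^2 + 9*o + 10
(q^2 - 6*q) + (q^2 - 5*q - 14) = 2*q^2 - 11*q - 14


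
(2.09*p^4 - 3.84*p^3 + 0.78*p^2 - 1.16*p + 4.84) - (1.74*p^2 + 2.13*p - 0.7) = 2.09*p^4 - 3.84*p^3 - 0.96*p^2 - 3.29*p + 5.54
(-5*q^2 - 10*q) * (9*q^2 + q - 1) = -45*q^4 - 95*q^3 - 5*q^2 + 10*q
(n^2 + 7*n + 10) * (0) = 0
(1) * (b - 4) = b - 4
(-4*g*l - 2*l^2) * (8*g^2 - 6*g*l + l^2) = -32*g^3*l + 8*g^2*l^2 + 8*g*l^3 - 2*l^4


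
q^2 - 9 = (q - 3)*(q + 3)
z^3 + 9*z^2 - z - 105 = (z - 3)*(z + 5)*(z + 7)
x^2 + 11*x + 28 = (x + 4)*(x + 7)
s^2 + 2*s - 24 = (s - 4)*(s + 6)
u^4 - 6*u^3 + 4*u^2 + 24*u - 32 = (u - 4)*(u - 2)^2*(u + 2)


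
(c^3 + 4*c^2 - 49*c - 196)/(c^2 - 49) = c + 4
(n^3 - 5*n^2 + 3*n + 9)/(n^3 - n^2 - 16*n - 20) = (-n^3 + 5*n^2 - 3*n - 9)/(-n^3 + n^2 + 16*n + 20)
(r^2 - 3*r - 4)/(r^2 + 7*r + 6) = (r - 4)/(r + 6)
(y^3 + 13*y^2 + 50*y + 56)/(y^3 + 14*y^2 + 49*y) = (y^2 + 6*y + 8)/(y*(y + 7))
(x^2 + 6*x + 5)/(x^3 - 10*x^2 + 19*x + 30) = (x + 5)/(x^2 - 11*x + 30)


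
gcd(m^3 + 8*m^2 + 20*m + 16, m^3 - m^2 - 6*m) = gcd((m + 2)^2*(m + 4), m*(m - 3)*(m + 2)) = m + 2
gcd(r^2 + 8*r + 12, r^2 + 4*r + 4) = r + 2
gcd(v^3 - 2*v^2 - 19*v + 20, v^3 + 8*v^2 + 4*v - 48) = v + 4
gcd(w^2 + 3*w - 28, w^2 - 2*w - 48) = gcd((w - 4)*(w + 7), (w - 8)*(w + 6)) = 1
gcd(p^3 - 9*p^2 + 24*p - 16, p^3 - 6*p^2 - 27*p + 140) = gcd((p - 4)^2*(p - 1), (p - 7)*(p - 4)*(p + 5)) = p - 4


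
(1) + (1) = 2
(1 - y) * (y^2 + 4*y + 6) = -y^3 - 3*y^2 - 2*y + 6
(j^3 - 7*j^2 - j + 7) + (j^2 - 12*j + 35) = j^3 - 6*j^2 - 13*j + 42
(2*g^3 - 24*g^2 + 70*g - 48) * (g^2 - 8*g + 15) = 2*g^5 - 40*g^4 + 292*g^3 - 968*g^2 + 1434*g - 720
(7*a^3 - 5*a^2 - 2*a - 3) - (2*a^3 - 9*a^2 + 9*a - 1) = 5*a^3 + 4*a^2 - 11*a - 2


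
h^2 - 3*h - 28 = (h - 7)*(h + 4)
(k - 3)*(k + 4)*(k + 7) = k^3 + 8*k^2 - 5*k - 84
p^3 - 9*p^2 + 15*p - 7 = (p - 7)*(p - 1)^2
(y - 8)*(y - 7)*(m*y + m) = m*y^3 - 14*m*y^2 + 41*m*y + 56*m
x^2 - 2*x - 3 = (x - 3)*(x + 1)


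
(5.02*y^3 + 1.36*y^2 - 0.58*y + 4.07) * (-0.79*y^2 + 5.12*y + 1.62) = -3.9658*y^5 + 24.628*y^4 + 15.5538*y^3 - 3.9817*y^2 + 19.8988*y + 6.5934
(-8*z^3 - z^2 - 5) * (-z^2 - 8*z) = 8*z^5 + 65*z^4 + 8*z^3 + 5*z^2 + 40*z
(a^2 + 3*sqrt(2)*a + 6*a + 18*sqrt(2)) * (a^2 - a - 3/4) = a^4 + 3*sqrt(2)*a^3 + 5*a^3 - 27*a^2/4 + 15*sqrt(2)*a^2 - 81*sqrt(2)*a/4 - 9*a/2 - 27*sqrt(2)/2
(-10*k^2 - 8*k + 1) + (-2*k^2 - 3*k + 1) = -12*k^2 - 11*k + 2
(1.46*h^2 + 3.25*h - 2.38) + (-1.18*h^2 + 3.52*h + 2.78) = 0.28*h^2 + 6.77*h + 0.4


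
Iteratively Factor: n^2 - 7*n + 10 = (n - 2)*(n - 5)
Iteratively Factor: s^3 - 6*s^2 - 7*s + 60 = (s - 4)*(s^2 - 2*s - 15) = (s - 5)*(s - 4)*(s + 3)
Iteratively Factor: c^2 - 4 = (c + 2)*(c - 2)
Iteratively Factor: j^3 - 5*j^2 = (j - 5)*(j^2) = j*(j - 5)*(j)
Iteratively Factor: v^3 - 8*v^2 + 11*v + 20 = (v - 4)*(v^2 - 4*v - 5) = (v - 5)*(v - 4)*(v + 1)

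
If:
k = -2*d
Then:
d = -k/2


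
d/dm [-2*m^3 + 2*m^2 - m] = -6*m^2 + 4*m - 1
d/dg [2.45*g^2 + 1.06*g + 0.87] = 4.9*g + 1.06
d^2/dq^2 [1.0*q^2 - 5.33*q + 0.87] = 2.00000000000000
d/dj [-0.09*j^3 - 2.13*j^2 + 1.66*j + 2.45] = -0.27*j^2 - 4.26*j + 1.66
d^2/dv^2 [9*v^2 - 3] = 18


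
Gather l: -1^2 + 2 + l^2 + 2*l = l^2 + 2*l + 1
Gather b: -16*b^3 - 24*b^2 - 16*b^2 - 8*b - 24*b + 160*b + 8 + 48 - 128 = -16*b^3 - 40*b^2 + 128*b - 72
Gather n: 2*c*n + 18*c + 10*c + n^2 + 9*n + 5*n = 28*c + n^2 + n*(2*c + 14)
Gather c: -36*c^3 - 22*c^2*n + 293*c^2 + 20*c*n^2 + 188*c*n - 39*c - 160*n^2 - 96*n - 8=-36*c^3 + c^2*(293 - 22*n) + c*(20*n^2 + 188*n - 39) - 160*n^2 - 96*n - 8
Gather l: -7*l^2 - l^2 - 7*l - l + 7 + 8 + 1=-8*l^2 - 8*l + 16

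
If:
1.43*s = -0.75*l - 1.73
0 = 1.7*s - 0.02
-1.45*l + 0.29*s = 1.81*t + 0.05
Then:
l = -2.33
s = 0.01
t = 1.84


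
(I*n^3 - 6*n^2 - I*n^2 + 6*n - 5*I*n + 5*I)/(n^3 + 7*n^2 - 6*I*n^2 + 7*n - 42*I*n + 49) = (I*n^2 - n*(5 + I) + 5)/(n^2 + 7*n*(1 - I) - 49*I)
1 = 1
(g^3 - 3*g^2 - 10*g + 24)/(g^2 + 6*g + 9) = (g^2 - 6*g + 8)/(g + 3)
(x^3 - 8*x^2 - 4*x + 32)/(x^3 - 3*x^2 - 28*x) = (-x^3 + 8*x^2 + 4*x - 32)/(x*(-x^2 + 3*x + 28))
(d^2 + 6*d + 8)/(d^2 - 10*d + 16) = (d^2 + 6*d + 8)/(d^2 - 10*d + 16)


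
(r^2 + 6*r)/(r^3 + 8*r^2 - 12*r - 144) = r/(r^2 + 2*r - 24)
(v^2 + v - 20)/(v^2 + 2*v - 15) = (v - 4)/(v - 3)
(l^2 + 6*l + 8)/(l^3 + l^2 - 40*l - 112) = (l + 2)/(l^2 - 3*l - 28)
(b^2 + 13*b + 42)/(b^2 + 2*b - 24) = (b + 7)/(b - 4)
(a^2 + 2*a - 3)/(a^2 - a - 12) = (a - 1)/(a - 4)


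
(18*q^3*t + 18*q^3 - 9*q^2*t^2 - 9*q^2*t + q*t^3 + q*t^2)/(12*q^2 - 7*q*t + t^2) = q*(6*q*t + 6*q - t^2 - t)/(4*q - t)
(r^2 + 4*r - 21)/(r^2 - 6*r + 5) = (r^2 + 4*r - 21)/(r^2 - 6*r + 5)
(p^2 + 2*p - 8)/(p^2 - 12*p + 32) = (p^2 + 2*p - 8)/(p^2 - 12*p + 32)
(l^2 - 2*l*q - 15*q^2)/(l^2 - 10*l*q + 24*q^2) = (l^2 - 2*l*q - 15*q^2)/(l^2 - 10*l*q + 24*q^2)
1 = 1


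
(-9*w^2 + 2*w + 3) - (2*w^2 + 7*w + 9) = -11*w^2 - 5*w - 6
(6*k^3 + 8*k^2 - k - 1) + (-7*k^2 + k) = 6*k^3 + k^2 - 1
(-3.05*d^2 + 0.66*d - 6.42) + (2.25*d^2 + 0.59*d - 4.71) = -0.8*d^2 + 1.25*d - 11.13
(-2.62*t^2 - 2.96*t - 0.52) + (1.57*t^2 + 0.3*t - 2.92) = -1.05*t^2 - 2.66*t - 3.44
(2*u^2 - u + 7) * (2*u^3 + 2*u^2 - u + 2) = 4*u^5 + 2*u^4 + 10*u^3 + 19*u^2 - 9*u + 14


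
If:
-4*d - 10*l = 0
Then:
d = -5*l/2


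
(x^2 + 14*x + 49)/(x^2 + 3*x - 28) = (x + 7)/(x - 4)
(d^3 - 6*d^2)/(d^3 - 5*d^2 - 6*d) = d/(d + 1)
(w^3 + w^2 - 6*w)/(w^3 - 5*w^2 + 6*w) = (w + 3)/(w - 3)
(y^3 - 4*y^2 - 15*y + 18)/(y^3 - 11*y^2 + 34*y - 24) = (y + 3)/(y - 4)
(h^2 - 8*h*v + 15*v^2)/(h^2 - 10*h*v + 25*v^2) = (-h + 3*v)/(-h + 5*v)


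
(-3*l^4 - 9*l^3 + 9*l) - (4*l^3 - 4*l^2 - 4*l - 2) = -3*l^4 - 13*l^3 + 4*l^2 + 13*l + 2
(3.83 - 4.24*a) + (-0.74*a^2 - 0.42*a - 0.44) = -0.74*a^2 - 4.66*a + 3.39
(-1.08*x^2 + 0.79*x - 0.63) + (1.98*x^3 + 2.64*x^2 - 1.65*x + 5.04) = 1.98*x^3 + 1.56*x^2 - 0.86*x + 4.41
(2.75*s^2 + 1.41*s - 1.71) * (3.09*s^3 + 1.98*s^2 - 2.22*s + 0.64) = 8.4975*s^5 + 9.8019*s^4 - 8.5971*s^3 - 4.756*s^2 + 4.6986*s - 1.0944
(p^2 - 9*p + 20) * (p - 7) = p^3 - 16*p^2 + 83*p - 140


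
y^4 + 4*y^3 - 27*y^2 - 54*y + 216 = (y - 3)^2*(y + 4)*(y + 6)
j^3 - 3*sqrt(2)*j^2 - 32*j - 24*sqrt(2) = (j - 6*sqrt(2))*(j + sqrt(2))*(j + 2*sqrt(2))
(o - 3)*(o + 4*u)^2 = o^3 + 8*o^2*u - 3*o^2 + 16*o*u^2 - 24*o*u - 48*u^2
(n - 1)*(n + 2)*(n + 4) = n^3 + 5*n^2 + 2*n - 8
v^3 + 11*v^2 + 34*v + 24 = (v + 1)*(v + 4)*(v + 6)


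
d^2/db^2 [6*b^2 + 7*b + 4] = 12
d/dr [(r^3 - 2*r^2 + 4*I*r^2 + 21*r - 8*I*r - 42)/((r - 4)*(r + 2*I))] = (r^4 + r^3*(-8 + 4*I) + r^2*(-21 - 36*I) + r*(148 + 32*I) - 232 - 84*I)/(r^4 + r^3*(-8 + 4*I) + r^2*(12 - 32*I) + r*(32 + 64*I) - 64)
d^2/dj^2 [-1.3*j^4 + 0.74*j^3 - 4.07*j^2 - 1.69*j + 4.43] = -15.6*j^2 + 4.44*j - 8.14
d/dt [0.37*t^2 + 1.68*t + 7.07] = 0.74*t + 1.68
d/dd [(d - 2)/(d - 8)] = -6/(d - 8)^2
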